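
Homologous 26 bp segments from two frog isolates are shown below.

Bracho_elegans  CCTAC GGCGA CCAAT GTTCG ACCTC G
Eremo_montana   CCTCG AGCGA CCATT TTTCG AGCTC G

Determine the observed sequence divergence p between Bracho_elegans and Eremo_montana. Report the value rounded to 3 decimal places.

Differing sites — 4:A/C; 5:C/G; 6:G/A; 14:A/T; 16:G/T; 22:C/G.
There are 6 differences over 26 sites, so p = 6/26 = 0.231.

0.231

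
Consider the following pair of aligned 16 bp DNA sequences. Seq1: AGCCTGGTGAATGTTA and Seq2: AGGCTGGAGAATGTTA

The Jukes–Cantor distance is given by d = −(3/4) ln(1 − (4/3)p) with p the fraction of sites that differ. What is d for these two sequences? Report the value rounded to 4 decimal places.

Differing sites — 3:C/G; 8:T/A.
p = 2/16 = 0.125000.
d = −0.75 · ln(1 − (4/3)·0.125000) = −0.75 · ln(0.833333) = −0.75 · (-0.182322) = 0.1367.

0.1367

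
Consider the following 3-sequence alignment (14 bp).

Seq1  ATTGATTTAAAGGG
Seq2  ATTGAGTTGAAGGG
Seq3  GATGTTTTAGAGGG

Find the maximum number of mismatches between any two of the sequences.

Pairwise Hamming distances:
  Seq1 vs Seq2: 2
  Seq1 vs Seq3: 4
  Seq2 vs Seq3: 6
The largest is 6, between Seq2 and Seq3.

6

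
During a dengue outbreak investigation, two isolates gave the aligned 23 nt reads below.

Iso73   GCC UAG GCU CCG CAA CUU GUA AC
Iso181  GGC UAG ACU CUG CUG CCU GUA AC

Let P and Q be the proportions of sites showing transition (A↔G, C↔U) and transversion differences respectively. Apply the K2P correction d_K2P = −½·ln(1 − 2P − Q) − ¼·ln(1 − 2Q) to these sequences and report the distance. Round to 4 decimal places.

Mismatches occur at site 2 (C→G, transversion), site 7 (G→A, transition), site 11 (C→U, transition), site 14 (A→U, transversion), site 15 (A→G, transition), site 17 (U→C, transition).
Of the 6 differences, 4 transitions and 2 transversions over 23 sites: P = 4/23 = 0.173913, Q = 2/23 = 0.086957.
d = −0.5·ln(0.565217) − 0.25·ln(0.826086) = −0.5·(-0.570546) − 0.25·(-0.191056) = 0.3330.

0.3330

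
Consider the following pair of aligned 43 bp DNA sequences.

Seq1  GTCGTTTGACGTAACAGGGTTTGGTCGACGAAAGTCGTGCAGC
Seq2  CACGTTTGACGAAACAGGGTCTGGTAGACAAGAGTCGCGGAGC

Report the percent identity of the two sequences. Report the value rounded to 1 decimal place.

79.1%

Mismatches occur at site 1 (G/C), site 2 (T/A), site 12 (T/A), site 21 (T/C), site 26 (C/A), site 30 (G/A), site 32 (A/G), site 38 (T/C), site 40 (C/G).
34 of the 43 sites match, so the percent identity is 34/43 × 100 = 79.1%.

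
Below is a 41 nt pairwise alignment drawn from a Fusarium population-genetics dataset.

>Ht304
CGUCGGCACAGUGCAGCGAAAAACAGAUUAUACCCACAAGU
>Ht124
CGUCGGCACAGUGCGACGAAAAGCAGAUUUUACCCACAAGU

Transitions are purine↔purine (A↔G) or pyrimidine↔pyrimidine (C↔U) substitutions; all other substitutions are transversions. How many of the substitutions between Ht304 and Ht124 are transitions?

3

Differing sites — 15:A/G (Ti); 16:G/A (Ti); 23:A/G (Ti); 30:A/U (Tv).
Of the 4 differences, 3 transitions and 1 transversion, so the answer is 3.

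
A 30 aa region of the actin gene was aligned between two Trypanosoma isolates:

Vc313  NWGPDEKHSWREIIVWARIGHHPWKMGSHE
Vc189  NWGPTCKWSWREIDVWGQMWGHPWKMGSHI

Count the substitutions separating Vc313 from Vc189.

Differing sites — 5:D/T; 6:E/C; 8:H/W; 14:I/D; 17:A/G; 18:R/Q; 19:I/M; 20:G/W; 21:H/G; 30:E/I.
That gives 10 mismatches out of 30 aligned sites, so the Hamming distance is 10.

10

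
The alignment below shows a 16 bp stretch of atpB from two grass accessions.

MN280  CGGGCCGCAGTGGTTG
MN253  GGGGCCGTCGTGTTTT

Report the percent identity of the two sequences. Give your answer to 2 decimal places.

The sequences differ at positions 1 (C/G), 8 (C/T), 9 (A/C), 13 (G/T), 16 (G/T).
11 of the 16 sites match, so the percent identity is 11/16 × 100 = 68.75%.

68.75%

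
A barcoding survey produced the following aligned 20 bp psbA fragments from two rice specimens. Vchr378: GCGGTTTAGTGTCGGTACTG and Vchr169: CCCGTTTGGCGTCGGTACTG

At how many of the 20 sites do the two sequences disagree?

The sequences differ at positions 1 (G/C), 3 (G/C), 8 (A/G), 10 (T/C).
That gives 4 mismatches out of 20 aligned sites, so the Hamming distance is 4.

4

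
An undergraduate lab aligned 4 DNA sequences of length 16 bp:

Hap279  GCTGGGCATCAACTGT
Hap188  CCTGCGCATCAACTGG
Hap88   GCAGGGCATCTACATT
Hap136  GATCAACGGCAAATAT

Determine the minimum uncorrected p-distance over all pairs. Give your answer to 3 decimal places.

0.188

Pairwise Hamming distances:
  Hap279 vs Hap188: 3
  Hap279 vs Hap88: 4
  Hap279 vs Hap136: 8
  Hap188 vs Hap88: 7
  Hap188 vs Hap136: 10
  Hap88 vs Hap136: 11
The smallest is 3 mismatches, between Hap279 and Hap188; p = 3/16 = 0.188.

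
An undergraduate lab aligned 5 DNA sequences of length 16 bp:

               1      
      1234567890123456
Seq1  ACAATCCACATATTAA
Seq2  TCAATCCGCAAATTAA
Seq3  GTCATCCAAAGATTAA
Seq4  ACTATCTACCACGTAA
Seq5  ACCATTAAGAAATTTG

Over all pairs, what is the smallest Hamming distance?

Pairwise Hamming distances:
  Seq1 vs Seq2: 3
  Seq1 vs Seq3: 5
  Seq1 vs Seq4: 6
  Seq1 vs Seq5: 7
  Seq2 vs Seq3: 6
  Seq2 vs Seq4: 7
  Seq2 vs Seq5: 8
  Seq3 vs Seq4: 9
  Seq3 vs Seq5: 8
  Seq4 vs Seq5: 9
The smallest is 3, between Seq1 and Seq2.

3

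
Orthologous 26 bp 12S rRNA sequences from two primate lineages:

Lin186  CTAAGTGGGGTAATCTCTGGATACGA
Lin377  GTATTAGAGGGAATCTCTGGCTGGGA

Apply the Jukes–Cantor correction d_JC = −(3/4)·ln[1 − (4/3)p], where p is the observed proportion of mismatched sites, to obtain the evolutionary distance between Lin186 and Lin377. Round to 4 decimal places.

Differing sites — 1:C/G; 4:A/T; 5:G/T; 6:T/A; 8:G/A; 11:T/G; 21:A/C; 23:A/G; 24:C/G.
p = 9/26 = 0.346154.
d = −0.75 · ln(1 − (4/3)·0.346154) = −0.75 · ln(0.538461) = −0.75 · (-0.619040) = 0.4643.

0.4643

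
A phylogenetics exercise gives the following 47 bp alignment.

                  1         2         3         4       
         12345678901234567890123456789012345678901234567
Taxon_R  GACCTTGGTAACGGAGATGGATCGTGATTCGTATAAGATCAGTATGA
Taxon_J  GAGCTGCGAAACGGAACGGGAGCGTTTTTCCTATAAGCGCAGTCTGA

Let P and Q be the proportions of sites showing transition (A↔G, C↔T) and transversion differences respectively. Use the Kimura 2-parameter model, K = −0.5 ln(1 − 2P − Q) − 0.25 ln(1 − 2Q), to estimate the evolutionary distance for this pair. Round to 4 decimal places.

0.3936

The sequences differ at positions 3 (C/G, transversion), 6 (T/G, transversion), 7 (G/C, transversion), 9 (T/A, transversion), 16 (G/A, transition), 17 (A/C, transversion), 18 (T/G, transversion), 22 (T/G, transversion), 26 (G/T, transversion), 27 (A/T, transversion), 31 (G/C, transversion), 38 (A/C, transversion), 39 (T/G, transversion), 44 (A/C, transversion).
Of the 14 differences, 1 transition and 13 transversions over 47 sites: P = 1/47 = 0.021277, Q = 13/47 = 0.276596.
d = −0.5·ln(0.680850) − 0.25·ln(0.446808) = −0.5·(-0.384413) − 0.25·(-0.805626) = 0.3936.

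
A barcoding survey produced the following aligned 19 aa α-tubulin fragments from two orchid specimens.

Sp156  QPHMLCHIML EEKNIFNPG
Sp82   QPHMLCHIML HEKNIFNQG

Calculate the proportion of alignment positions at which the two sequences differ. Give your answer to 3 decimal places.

Mismatches occur at site 11 (E→H), site 18 (P→Q).
There are 2 differences over 19 sites, so p = 2/19 = 0.105.

0.105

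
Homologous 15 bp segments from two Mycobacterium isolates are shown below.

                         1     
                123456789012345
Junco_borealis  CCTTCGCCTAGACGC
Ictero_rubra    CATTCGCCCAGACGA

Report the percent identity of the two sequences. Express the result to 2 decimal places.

80.00%

The sequences differ at positions 2 (C/A), 9 (T/C), 15 (C/A).
12 of the 15 sites match, so the percent identity is 12/15 × 100 = 80.00%.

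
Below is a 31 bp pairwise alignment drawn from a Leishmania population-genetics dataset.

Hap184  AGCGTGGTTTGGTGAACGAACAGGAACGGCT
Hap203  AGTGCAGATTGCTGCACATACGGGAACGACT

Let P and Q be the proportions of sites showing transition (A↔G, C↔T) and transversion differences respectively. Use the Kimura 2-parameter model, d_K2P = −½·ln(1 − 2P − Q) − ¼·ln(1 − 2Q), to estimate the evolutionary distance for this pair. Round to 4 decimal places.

0.4376

The sequences differ at positions 3 (C/T, transition), 5 (T/C, transition), 6 (G/A, transition), 8 (T/A, transversion), 12 (G/C, transversion), 15 (A/C, transversion), 18 (G/A, transition), 19 (A/T, transversion), 22 (A/G, transition), 29 (G/A, transition).
Of the 10 differences, 6 transitions and 4 transversions over 31 sites: P = 6/31 = 0.193548, Q = 4/31 = 0.129032.
d = −0.5·ln(0.483872) − 0.25·ln(0.741936) = −0.5·(-0.725935) − 0.25·(-0.298492) = 0.4376.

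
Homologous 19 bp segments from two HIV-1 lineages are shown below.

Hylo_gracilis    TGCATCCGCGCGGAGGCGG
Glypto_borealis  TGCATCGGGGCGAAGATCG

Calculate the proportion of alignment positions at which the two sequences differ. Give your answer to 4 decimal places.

Mismatches occur at site 7 (C→G), site 9 (C→G), site 13 (G→A), site 16 (G→A), site 17 (C→T), site 18 (G→C).
There are 6 differences over 19 sites, so p = 6/19 = 0.3158.

0.3158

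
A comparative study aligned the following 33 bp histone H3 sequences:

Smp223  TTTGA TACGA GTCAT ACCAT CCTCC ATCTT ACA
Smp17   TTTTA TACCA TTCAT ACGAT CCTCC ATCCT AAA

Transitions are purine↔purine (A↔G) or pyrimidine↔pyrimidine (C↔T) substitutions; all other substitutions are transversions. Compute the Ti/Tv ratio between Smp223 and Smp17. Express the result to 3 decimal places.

0.200

Mismatches occur at site 4 (G/T, transversion), site 9 (G/C, transversion), site 11 (G/T, transversion), site 18 (C/G, transversion), site 29 (T/C, transition), site 32 (C/A, transversion).
Of the 6 differences, 1 transition and 5 transversions, so Ti/Tv = 1/5 = 0.200.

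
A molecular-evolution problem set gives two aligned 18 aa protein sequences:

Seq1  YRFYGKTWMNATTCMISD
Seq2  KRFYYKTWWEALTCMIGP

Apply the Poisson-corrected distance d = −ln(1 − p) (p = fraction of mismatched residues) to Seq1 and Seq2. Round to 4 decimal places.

0.4925

Differing sites — 1:Y/K; 5:G/Y; 9:M/W; 10:N/E; 12:T/L; 17:S/G; 18:D/P.
p = 7/18 = 0.388889.
d = −ln(1 − 0.388889) = −ln(0.611111) = 0.4925.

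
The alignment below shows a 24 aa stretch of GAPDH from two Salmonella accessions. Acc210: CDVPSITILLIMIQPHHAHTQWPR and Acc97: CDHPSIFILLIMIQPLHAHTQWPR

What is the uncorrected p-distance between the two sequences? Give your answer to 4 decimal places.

0.1250

The sequences differ at positions 3 (V/H), 7 (T/F), 16 (H/L).
There are 3 differences over 24 sites, so p = 3/24 = 0.1250.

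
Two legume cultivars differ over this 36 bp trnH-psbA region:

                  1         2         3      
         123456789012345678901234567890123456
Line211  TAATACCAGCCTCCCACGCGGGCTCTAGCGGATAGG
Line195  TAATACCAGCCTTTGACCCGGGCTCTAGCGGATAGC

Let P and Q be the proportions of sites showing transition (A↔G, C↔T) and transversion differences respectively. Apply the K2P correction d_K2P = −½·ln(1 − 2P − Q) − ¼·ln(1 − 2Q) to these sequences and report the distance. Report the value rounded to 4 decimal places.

0.1537

Mismatches occur at site 13 (C↔T, transition), site 14 (C↔T, transition), site 15 (C↔G, transversion), site 18 (G↔C, transversion), site 36 (G↔C, transversion).
Of the 5 differences, 2 transitions and 3 transversions over 36 sites: P = 2/36 = 0.055556, Q = 3/36 = 0.083333.
d = −0.5·ln(0.805555) − 0.25·ln(0.833334) = −0.5·(-0.216224) − 0.25·(-0.182321) = 0.1537.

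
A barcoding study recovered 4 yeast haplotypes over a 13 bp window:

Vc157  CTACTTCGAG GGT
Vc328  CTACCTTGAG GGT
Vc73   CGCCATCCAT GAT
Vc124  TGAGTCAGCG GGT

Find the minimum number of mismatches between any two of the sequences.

Pairwise Hamming distances:
  Vc157 vs Vc328: 2
  Vc157 vs Vc73: 6
  Vc157 vs Vc124: 6
  Vc328 vs Vc73: 7
  Vc328 vs Vc124: 7
  Vc73 vs Vc124: 10
The smallest is 2, between Vc157 and Vc328.

2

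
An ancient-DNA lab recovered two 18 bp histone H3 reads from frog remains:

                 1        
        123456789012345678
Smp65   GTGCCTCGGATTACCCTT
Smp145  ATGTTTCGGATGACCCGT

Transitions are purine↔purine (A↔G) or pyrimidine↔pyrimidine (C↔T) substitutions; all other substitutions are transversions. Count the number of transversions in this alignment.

Mismatches occur at site 1 (G/A, transition), site 4 (C/T, transition), site 5 (C/T, transition), site 12 (T/G, transversion), site 17 (T/G, transversion).
Of the 5 differences, 3 transitions and 2 transversions, so the answer is 2.

2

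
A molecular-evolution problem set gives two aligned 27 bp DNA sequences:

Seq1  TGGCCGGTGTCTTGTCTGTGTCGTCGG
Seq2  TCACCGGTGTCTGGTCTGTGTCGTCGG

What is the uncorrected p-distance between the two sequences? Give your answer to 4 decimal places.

Mismatches occur at site 2 (G→C), site 3 (G→A), site 13 (T→G).
There are 3 differences over 27 sites, so p = 3/27 = 0.1111.

0.1111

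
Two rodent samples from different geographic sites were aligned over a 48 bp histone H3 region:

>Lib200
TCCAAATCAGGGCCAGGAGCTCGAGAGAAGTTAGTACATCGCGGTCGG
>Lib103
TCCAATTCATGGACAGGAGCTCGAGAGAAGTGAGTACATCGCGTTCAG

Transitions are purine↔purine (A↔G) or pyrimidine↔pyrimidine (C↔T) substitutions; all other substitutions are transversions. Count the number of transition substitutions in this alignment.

Mismatches occur at site 6 (A↔T, transversion), site 10 (G↔T, transversion), site 13 (C↔A, transversion), site 32 (T↔G, transversion), site 44 (G↔T, transversion), site 47 (G↔A, transition).
Of the 6 differences, 1 transition and 5 transversions, so the answer is 1.

1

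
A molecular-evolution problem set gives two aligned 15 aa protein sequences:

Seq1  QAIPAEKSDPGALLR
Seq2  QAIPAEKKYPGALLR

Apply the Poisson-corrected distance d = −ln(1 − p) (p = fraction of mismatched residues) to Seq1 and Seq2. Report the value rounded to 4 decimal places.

The sequences differ at positions 8 (S/K), 9 (D/Y).
p = 2/15 = 0.133333.
d = −ln(1 − 0.133333) = −ln(0.866667) = 0.1431.

0.1431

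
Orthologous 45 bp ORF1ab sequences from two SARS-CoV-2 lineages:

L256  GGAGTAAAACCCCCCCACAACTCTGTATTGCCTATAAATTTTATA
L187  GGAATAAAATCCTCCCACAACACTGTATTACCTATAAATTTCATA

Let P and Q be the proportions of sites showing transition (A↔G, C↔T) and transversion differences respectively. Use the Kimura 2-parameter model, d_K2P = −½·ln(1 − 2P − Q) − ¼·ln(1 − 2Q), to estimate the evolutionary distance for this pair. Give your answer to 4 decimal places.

0.1515

Differing sites — 4:G/A (Ti); 10:C/T (Ti); 13:C/T (Ti); 22:T/A (Tv); 30:G/A (Ti); 42:T/C (Ti).
Of the 6 differences, 5 transitions and 1 transversion over 45 sites: P = 5/45 = 0.111111, Q = 1/45 = 0.022222.
d = −0.5·ln(0.755556) − 0.25·ln(0.955556) = −0.5·(-0.280301) − 0.25·(-0.045462) = 0.1515.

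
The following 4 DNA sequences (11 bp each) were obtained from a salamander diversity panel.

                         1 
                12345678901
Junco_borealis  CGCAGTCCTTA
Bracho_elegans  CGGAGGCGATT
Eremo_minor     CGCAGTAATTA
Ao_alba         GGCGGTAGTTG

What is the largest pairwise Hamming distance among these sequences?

7

Pairwise Hamming distances:
  Junco_borealis vs Bracho_elegans: 5
  Junco_borealis vs Eremo_minor: 2
  Junco_borealis vs Ao_alba: 5
  Bracho_elegans vs Eremo_minor: 6
  Bracho_elegans vs Ao_alba: 7
  Eremo_minor vs Ao_alba: 4
The largest is 7, between Bracho_elegans and Ao_alba.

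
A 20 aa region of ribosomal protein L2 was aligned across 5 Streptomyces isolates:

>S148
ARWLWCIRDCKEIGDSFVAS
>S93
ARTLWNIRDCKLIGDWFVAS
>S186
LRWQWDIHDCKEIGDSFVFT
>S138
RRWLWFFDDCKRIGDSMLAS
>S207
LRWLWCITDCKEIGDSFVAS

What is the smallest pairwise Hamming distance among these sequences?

Pairwise Hamming distances:
  S148 vs S93: 4
  S148 vs S186: 6
  S148 vs S138: 7
  S148 vs S207: 2
  S93 vs S186: 9
  S93 vs S138: 9
  S93 vs S207: 6
  S186 vs S138: 10
  S186 vs S207: 5
  S138 vs S207: 7
The smallest is 2, between S148 and S207.

2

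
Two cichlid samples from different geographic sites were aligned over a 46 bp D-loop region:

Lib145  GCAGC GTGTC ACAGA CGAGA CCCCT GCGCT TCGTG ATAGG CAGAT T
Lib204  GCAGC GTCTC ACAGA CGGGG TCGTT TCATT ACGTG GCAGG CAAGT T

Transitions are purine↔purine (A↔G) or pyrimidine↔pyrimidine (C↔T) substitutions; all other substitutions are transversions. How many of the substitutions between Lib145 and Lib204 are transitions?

10

Differing sites — 8:G/C (Tv); 18:A/G (Ti); 20:A/G (Ti); 21:C/T (Ti); 23:C/G (Tv); 24:C/T (Ti); 26:G/T (Tv); 28:G/A (Ti); 29:C/T (Ti); 31:T/A (Tv); 36:A/G (Ti); 37:T/C (Ti); 43:G/A (Ti); 44:A/G (Ti).
Of the 14 differences, 10 transitions and 4 transversions, so the answer is 10.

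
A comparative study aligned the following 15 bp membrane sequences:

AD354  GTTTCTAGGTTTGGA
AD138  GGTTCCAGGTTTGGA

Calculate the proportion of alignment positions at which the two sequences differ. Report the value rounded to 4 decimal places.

The sequences differ at positions 2 (T/G), 6 (T/C).
There are 2 differences over 15 sites, so p = 2/15 = 0.1333.

0.1333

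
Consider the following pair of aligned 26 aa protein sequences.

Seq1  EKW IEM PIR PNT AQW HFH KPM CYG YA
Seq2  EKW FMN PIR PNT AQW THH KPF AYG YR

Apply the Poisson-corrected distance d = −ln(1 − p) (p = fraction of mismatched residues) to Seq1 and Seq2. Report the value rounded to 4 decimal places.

0.3677

Mismatches occur at site 4 (I/F), site 5 (E/M), site 6 (M/N), site 16 (H/T), site 17 (F/H), site 21 (M/F), site 22 (C/A), site 26 (A/R).
p = 8/26 = 0.307692.
d = −ln(1 − 0.307692) = −ln(0.692308) = 0.3677.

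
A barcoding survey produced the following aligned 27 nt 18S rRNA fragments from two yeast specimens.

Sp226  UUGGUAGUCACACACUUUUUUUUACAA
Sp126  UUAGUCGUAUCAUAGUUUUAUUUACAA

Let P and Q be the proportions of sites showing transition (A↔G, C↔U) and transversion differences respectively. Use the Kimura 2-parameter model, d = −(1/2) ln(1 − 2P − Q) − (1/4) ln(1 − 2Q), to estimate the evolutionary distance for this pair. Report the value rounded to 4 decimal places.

Differing sites — 3:G/A (Ti); 6:A/C (Tv); 9:C/A (Tv); 10:A/U (Tv); 13:C/U (Ti); 15:C/G (Tv); 20:U/A (Tv).
Of the 7 differences, 2 transitions and 5 transversions over 27 sites: P = 2/27 = 0.074074, Q = 5/27 = 0.185185.
d = −0.5·ln(0.666667) − 0.25·ln(0.629630) = −0.5·(-0.405465) − 0.25·(-0.462623) = 0.3184.

0.3184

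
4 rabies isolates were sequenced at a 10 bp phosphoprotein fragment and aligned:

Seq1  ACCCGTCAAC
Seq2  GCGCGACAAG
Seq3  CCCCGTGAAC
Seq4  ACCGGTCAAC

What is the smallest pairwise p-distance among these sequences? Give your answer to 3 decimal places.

Pairwise Hamming distances:
  Seq1 vs Seq2: 4
  Seq1 vs Seq3: 2
  Seq1 vs Seq4: 1
  Seq2 vs Seq3: 5
  Seq2 vs Seq4: 5
  Seq3 vs Seq4: 3
The smallest is 1 mismatch, between Seq1 and Seq4; p = 1/10 = 0.100.

0.100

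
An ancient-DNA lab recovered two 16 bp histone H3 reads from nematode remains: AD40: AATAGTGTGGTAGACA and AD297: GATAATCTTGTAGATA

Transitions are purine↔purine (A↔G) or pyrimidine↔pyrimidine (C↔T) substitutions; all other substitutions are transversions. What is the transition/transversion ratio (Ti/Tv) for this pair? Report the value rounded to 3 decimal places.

The sequences differ at positions 1 (A/G, transition), 5 (G/A, transition), 7 (G/C, transversion), 9 (G/T, transversion), 15 (C/T, transition).
Of the 5 differences, 3 transitions and 2 transversions, so Ti/Tv = 3/2 = 1.500.

1.500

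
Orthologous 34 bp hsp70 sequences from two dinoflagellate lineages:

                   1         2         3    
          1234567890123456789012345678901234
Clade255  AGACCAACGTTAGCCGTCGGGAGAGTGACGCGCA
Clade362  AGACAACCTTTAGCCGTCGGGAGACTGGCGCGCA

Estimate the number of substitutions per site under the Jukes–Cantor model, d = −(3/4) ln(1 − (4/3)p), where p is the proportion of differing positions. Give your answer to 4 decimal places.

Mismatches occur at site 5 (C→A), site 7 (A→C), site 9 (G→T), site 25 (G→C), site 28 (A→G).
p = 5/34 = 0.147059.
d = −0.75 · ln(1 − (4/3)·0.147059) = −0.75 · ln(0.803921) = −0.75 · (-0.218254) = 0.1637.

0.1637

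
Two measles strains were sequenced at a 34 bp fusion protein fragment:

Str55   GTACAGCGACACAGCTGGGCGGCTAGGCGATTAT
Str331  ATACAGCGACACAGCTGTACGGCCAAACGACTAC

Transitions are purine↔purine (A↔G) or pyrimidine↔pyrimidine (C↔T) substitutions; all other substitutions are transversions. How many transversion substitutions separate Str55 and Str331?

1

Mismatches occur at site 1 (G→A, transition), site 18 (G→T, transversion), site 19 (G→A, transition), site 24 (T→C, transition), site 26 (G→A, transition), site 27 (G→A, transition), site 31 (T→C, transition), site 34 (T→C, transition).
Of the 8 differences, 7 transitions and 1 transversion, so the answer is 1.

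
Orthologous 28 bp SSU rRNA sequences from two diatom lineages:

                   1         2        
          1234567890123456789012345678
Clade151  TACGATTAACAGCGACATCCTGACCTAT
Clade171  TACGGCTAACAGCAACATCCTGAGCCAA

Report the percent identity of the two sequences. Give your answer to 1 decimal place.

The sequences differ at positions 5 (A/G), 6 (T/C), 14 (G/A), 24 (C/G), 26 (T/C), 28 (T/A).
22 of the 28 sites match, so the percent identity is 22/28 × 100 = 78.6%.

78.6%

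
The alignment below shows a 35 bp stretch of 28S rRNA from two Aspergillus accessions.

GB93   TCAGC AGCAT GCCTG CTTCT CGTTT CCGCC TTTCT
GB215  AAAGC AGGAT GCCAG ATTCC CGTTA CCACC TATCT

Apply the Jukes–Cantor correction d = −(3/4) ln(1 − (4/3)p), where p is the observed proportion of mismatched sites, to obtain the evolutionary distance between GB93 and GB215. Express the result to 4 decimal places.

Mismatches occur at site 1 (T→A), site 2 (C→A), site 8 (C→G), site 14 (T→A), site 16 (C→A), site 20 (T→C), site 25 (T→A), site 28 (G→A), site 32 (T→A).
p = 9/35 = 0.257143.
d = −0.75 · ln(1 − (4/3)·0.257143) = −0.75 · ln(0.657143) = −0.75 · (-0.419854) = 0.3149.

0.3149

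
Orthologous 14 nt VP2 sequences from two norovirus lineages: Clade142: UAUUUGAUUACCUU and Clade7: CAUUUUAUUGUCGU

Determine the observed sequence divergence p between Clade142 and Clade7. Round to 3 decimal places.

0.357

Mismatches occur at site 1 (U↔C), site 6 (G↔U), site 10 (A↔G), site 11 (C↔U), site 13 (U↔G).
There are 5 differences over 14 sites, so p = 5/14 = 0.357.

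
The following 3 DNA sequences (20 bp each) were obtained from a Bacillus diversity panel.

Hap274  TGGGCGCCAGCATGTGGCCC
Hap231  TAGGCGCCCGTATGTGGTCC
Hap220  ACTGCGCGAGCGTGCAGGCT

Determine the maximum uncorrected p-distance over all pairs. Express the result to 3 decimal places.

Pairwise Hamming distances:
  Hap274 vs Hap231: 4
  Hap274 vs Hap220: 9
  Hap231 vs Hap220: 11
The largest is 11 mismatches, between Hap231 and Hap220; p = 11/20 = 0.550.

0.550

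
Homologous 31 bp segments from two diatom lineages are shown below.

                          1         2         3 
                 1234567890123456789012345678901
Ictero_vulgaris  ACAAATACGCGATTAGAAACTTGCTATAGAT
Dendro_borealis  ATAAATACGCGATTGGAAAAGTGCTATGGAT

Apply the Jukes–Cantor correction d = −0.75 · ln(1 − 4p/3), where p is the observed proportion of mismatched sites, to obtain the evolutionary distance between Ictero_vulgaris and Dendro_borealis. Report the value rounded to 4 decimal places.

Mismatches occur at site 2 (C/T), site 15 (A/G), site 20 (C/A), site 21 (T/G), site 28 (A/G).
p = 5/31 = 0.161290.
d = −0.75 · ln(1 − (4/3)·0.161290) = −0.75 · ln(0.784947) = −0.75 · (-0.242139) = 0.1816.

0.1816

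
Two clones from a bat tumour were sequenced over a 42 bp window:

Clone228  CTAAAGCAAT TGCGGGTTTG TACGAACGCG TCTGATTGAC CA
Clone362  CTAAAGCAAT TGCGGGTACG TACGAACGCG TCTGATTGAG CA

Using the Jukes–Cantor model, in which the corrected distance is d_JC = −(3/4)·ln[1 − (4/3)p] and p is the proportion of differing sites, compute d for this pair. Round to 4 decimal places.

0.0751

Differing sites — 18:T/A; 19:T/C; 40:C/G.
p = 3/42 = 0.071429.
d = −0.75 · ln(1 − (4/3)·0.071429) = −0.75 · ln(0.904761) = −0.75 · (-0.100084) = 0.0751.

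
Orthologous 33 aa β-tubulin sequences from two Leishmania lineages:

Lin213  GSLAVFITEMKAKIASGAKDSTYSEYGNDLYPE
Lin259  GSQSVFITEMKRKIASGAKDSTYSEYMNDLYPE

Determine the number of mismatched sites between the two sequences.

Differing sites — 3:L/Q; 4:A/S; 12:A/R; 27:G/M.
That gives 4 mismatches out of 33 aligned sites, so the Hamming distance is 4.

4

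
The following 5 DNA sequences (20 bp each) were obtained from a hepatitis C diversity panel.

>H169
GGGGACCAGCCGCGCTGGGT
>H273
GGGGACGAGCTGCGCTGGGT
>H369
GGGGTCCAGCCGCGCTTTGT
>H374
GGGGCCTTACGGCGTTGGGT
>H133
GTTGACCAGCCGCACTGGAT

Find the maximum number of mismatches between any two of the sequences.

Pairwise Hamming distances:
  H169 vs H273: 2
  H169 vs H369: 3
  H169 vs H374: 6
  H169 vs H133: 4
  H273 vs H369: 5
  H273 vs H374: 6
  H273 vs H133: 6
  H369 vs H374: 8
  H369 vs H133: 7
  H374 vs H133: 10
The largest is 10, between H374 and H133.

10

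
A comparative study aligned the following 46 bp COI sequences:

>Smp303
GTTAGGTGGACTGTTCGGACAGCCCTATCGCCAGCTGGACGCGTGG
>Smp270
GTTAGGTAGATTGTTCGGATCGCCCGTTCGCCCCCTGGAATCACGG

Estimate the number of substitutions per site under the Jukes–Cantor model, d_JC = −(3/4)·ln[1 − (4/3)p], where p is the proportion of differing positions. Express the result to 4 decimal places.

0.3206

Mismatches occur at site 8 (G/A), site 11 (C/T), site 20 (C/T), site 21 (A/C), site 26 (T/G), site 27 (A/T), site 33 (A/C), site 34 (G/C), site 40 (C/A), site 41 (G/T), site 43 (G/A), site 44 (T/C).
p = 12/46 = 0.260870.
d = −0.75 · ln(1 − (4/3)·0.260870) = −0.75 · ln(0.652173) = −0.75 · (-0.427445) = 0.3206.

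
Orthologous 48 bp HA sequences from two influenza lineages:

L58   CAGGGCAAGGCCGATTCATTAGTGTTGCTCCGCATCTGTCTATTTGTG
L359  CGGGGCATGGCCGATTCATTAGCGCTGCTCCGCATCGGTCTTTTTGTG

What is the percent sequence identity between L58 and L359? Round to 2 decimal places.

87.50%

Differing sites — 2:A/G; 8:A/T; 23:T/C; 25:T/C; 37:T/G; 42:A/T.
42 of the 48 sites match, so the percent identity is 42/48 × 100 = 87.50%.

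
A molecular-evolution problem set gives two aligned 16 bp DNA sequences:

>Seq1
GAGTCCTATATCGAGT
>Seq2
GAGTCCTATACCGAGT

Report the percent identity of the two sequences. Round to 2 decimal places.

A single mismatch occurs at site 11 (T↔C).
15 of the 16 sites match, so the percent identity is 15/16 × 100 = 93.75%.

93.75%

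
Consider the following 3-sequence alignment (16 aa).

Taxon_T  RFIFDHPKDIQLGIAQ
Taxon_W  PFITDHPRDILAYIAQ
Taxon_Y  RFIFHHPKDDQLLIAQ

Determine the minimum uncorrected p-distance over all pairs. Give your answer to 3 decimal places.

Pairwise Hamming distances:
  Taxon_T vs Taxon_W: 6
  Taxon_T vs Taxon_Y: 3
  Taxon_W vs Taxon_Y: 8
The smallest is 3 mismatches, between Taxon_T and Taxon_Y; p = 3/16 = 0.188.

0.188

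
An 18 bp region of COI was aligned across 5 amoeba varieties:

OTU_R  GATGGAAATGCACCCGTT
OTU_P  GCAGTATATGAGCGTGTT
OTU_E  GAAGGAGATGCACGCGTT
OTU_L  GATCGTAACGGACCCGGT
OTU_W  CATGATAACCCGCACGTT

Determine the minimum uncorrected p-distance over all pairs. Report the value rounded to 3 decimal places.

0.167

Pairwise Hamming distances:
  OTU_R vs OTU_P: 8
  OTU_R vs OTU_E: 3
  OTU_R vs OTU_L: 5
  OTU_R vs OTU_W: 7
  OTU_P vs OTU_E: 6
  OTU_P vs OTU_L: 12
  OTU_P vs OTU_W: 11
  OTU_E vs OTU_L: 8
  OTU_E vs OTU_W: 9
  OTU_L vs OTU_W: 8
The smallest is 3 mismatches, between OTU_R and OTU_E; p = 3/18 = 0.167.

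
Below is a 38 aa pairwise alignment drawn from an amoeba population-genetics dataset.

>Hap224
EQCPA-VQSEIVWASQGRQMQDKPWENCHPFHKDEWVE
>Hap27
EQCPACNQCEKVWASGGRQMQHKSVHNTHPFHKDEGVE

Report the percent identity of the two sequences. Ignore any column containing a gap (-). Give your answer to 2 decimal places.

72.97%

Excluding the 1 gap column leaves 37 comparable sites.
Mismatches occur at site 7 (V/N), site 9 (S/C), site 11 (I/K), site 16 (Q/G), site 22 (D/H), site 24 (P/S), site 25 (W/V), site 26 (E/H), site 28 (C/T), site 36 (W/G).
27 of the 37 comparable sites match, so the percent identity is 27/37 × 100 = 72.97%.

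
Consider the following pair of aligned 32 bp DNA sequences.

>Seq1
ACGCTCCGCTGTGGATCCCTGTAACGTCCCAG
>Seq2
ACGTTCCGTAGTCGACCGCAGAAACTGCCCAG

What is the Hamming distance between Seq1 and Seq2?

10

Mismatches occur at site 4 (C↔T), site 9 (C↔T), site 10 (T↔A), site 13 (G↔C), site 16 (T↔C), site 18 (C↔G), site 20 (T↔A), site 22 (T↔A), site 26 (G↔T), site 27 (T↔G).
That gives 10 mismatches out of 32 aligned sites, so the Hamming distance is 10.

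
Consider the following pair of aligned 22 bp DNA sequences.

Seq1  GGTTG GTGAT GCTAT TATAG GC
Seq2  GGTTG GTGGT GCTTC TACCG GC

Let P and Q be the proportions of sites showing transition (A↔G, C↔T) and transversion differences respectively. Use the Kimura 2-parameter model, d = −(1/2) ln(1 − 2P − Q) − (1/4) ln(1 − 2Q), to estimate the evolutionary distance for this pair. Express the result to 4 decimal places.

0.2762

The sequences differ at positions 9 (A/G, transition), 14 (A/T, transversion), 15 (T/C, transition), 18 (T/C, transition), 19 (A/C, transversion).
Of the 5 differences, 3 transitions and 2 transversions over 22 sites: P = 3/22 = 0.136364, Q = 2/22 = 0.090909.
d = −0.5·ln(0.636363) − 0.25·ln(0.818182) = −0.5·(-0.451986) − 0.25·(-0.200670) = 0.2762.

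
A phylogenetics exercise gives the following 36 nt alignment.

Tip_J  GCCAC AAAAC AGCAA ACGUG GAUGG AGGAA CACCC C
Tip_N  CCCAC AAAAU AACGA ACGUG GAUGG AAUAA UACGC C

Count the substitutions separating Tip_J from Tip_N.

Differing sites — 1:G/C; 10:C/U; 12:G/A; 14:A/G; 27:G/A; 28:G/U; 31:C/U; 34:C/G.
That gives 8 mismatches out of 36 aligned sites, so the Hamming distance is 8.

8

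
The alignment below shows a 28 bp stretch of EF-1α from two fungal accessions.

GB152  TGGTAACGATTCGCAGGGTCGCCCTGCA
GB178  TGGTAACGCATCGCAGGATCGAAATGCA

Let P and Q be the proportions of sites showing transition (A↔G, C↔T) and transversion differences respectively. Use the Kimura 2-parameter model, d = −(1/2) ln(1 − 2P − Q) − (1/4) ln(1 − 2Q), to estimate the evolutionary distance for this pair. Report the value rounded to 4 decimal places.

0.2543

The sequences differ at positions 9 (A/C, transversion), 10 (T/A, transversion), 18 (G/A, transition), 22 (C/A, transversion), 23 (C/A, transversion), 24 (C/A, transversion).
Of the 6 differences, 1 transition and 5 transversions over 28 sites: P = 1/28 = 0.035714, Q = 5/28 = 0.178571.
d = −0.5·ln(0.750001) − 0.25·ln(0.642858) = −0.5·(-0.287681) − 0.25·(-0.441831) = 0.2543.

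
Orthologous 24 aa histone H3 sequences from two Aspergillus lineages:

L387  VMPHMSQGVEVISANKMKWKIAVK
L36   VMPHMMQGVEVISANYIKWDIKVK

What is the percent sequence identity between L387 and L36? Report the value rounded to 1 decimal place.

79.2%

Mismatches occur at site 6 (S↔M), site 16 (K↔Y), site 17 (M↔I), site 20 (K↔D), site 22 (A↔K).
19 of the 24 sites match, so the percent identity is 19/24 × 100 = 79.2%.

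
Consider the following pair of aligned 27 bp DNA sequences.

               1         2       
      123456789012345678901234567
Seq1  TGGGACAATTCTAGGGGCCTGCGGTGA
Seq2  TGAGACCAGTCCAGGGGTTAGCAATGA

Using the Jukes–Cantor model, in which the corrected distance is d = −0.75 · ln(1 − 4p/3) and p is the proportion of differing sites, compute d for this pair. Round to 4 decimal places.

Differing sites — 3:G/A; 7:A/C; 9:T/G; 12:T/C; 18:C/T; 19:C/T; 20:T/A; 23:G/A; 24:G/A.
p = 9/27 = 0.333333.
d = −0.75 · ln(1 − (4/3)·0.333333) = −0.75 · ln(0.555556) = −0.75 · (-0.587786) = 0.4408.

0.4408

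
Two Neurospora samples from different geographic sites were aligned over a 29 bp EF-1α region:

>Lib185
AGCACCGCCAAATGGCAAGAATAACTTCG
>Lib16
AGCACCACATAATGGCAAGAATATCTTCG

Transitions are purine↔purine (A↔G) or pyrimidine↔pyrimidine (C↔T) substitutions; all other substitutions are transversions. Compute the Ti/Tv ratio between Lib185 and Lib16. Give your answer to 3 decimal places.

0.333

The sequences differ at positions 7 (G/A, transition), 9 (C/A, transversion), 10 (A/T, transversion), 24 (A/T, transversion).
Of the 4 differences, 1 transition and 3 transversions, so Ti/Tv = 1/3 = 0.333.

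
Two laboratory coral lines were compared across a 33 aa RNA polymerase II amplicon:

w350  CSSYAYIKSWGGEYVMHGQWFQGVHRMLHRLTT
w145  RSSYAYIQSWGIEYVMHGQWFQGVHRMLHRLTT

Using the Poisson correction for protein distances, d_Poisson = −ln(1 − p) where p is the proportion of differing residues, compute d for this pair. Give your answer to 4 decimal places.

0.0953

Mismatches occur at site 1 (C/R), site 8 (K/Q), site 12 (G/I).
p = 3/33 = 0.090909.
d = −ln(1 − 0.090909) = −ln(0.909091) = 0.0953.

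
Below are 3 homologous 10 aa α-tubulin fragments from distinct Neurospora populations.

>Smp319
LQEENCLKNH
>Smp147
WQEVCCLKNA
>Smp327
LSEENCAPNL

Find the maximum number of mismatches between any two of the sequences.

Pairwise Hamming distances:
  Smp319 vs Smp147: 4
  Smp319 vs Smp327: 4
  Smp147 vs Smp327: 7
The largest is 7, between Smp147 and Smp327.

7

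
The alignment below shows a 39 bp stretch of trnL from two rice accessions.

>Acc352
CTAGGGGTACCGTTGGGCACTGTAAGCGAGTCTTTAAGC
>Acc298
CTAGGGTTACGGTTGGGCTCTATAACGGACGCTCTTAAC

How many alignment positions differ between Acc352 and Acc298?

Differing sites — 7:G/T; 11:C/G; 19:A/T; 22:G/A; 26:G/C; 27:C/G; 30:G/C; 31:T/G; 34:T/C; 36:A/T; 38:G/A.
That gives 11 mismatches out of 39 aligned sites, so the Hamming distance is 11.

11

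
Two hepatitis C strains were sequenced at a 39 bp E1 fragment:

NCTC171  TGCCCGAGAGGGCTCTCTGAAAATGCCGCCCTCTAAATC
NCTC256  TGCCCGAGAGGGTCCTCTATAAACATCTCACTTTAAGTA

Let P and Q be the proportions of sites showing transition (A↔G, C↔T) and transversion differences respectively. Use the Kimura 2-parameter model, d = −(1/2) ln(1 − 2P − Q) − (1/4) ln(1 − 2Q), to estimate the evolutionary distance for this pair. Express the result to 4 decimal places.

0.4170

The sequences differ at positions 13 (C/T, transition), 14 (T/C, transition), 19 (G/A, transition), 20 (A/T, transversion), 24 (T/C, transition), 25 (G/A, transition), 26 (C/T, transition), 28 (G/T, transversion), 30 (C/A, transversion), 33 (C/T, transition), 37 (A/G, transition), 39 (C/A, transversion).
Of the 12 differences, 8 transitions and 4 transversions over 39 sites: P = 8/39 = 0.205128, Q = 4/39 = 0.102564.
d = −0.5·ln(0.487180) − 0.25·ln(0.794872) = −0.5·(-0.719122) − 0.25·(-0.229574) = 0.4170.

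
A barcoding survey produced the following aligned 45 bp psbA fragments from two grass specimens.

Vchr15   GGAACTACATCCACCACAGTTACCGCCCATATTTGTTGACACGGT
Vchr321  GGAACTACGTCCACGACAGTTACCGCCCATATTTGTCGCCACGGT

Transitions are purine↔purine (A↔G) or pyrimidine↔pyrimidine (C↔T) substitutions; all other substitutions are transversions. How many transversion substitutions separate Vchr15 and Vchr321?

The sequences differ at positions 9 (A/G, transition), 15 (C/G, transversion), 37 (T/C, transition), 39 (A/C, transversion).
Of the 4 differences, 2 transitions and 2 transversions, so the answer is 2.

2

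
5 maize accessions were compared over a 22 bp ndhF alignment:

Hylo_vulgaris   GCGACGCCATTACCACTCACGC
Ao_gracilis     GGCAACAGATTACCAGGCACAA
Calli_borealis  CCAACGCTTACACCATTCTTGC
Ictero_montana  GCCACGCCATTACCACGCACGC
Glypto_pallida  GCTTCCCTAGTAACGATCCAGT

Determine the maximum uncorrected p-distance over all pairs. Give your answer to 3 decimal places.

0.727

Pairwise Hamming distances:
  Hylo_vulgaris vs Ao_gracilis: 10
  Hylo_vulgaris vs Calli_borealis: 9
  Hylo_vulgaris vs Ictero_montana: 2
  Hylo_vulgaris vs Glypto_pallida: 11
  Ao_gracilis vs Calli_borealis: 16
  Ao_gracilis vs Ictero_montana: 8
  Ao_gracilis vs Glypto_pallida: 15
  Calli_borealis vs Ictero_montana: 10
  Calli_borealis vs Glypto_pallida: 13
  Ictero_montana vs Glypto_pallida: 12
The largest is 16 mismatches, between Ao_gracilis and Calli_borealis; p = 16/22 = 0.727.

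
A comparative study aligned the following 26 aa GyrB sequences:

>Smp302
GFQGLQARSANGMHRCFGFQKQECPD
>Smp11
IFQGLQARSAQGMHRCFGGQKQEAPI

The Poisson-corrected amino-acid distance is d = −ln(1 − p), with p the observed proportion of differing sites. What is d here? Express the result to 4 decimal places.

The sequences differ at positions 1 (G/I), 11 (N/Q), 19 (F/G), 24 (C/A), 26 (D/I).
p = 5/26 = 0.192308.
d = −ln(1 − 0.192308) = −ln(0.807692) = 0.2136.

0.2136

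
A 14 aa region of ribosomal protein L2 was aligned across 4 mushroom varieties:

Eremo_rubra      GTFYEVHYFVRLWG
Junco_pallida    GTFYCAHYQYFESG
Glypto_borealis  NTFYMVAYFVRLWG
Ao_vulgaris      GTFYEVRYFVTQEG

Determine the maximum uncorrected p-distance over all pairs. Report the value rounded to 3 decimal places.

Pairwise Hamming distances:
  Eremo_rubra vs Junco_pallida: 7
  Eremo_rubra vs Glypto_borealis: 3
  Eremo_rubra vs Ao_vulgaris: 4
  Junco_pallida vs Glypto_borealis: 9
  Junco_pallida vs Ao_vulgaris: 8
  Glypto_borealis vs Ao_vulgaris: 6
The largest is 9 mismatches, between Junco_pallida and Glypto_borealis; p = 9/14 = 0.643.

0.643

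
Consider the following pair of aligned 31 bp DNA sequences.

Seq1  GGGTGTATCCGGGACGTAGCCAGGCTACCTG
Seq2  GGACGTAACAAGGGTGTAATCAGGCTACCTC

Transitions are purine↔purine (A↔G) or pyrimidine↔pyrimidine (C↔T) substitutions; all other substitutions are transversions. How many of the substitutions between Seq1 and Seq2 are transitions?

Mismatches occur at site 3 (G→A, transition), site 4 (T→C, transition), site 8 (T→A, transversion), site 10 (C→A, transversion), site 11 (G→A, transition), site 14 (A→G, transition), site 15 (C→T, transition), site 19 (G→A, transition), site 20 (C→T, transition), site 31 (G→C, transversion).
Of the 10 differences, 7 transitions and 3 transversions, so the answer is 7.

7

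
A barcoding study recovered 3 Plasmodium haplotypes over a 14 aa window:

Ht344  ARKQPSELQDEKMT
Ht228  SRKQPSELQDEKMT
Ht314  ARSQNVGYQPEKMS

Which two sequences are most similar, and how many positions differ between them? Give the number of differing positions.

Pairwise Hamming distances:
  Ht344 vs Ht228: 1
  Ht344 vs Ht314: 7
  Ht228 vs Ht314: 8
The smallest is 1, between Ht344 and Ht228.

1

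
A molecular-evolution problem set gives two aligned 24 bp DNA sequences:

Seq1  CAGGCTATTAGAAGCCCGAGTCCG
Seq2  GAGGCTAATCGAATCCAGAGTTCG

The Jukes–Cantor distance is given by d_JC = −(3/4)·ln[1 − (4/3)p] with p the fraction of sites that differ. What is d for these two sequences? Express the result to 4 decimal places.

Mismatches occur at site 1 (C/G), site 8 (T/A), site 10 (A/C), site 14 (G/T), site 17 (C/A), site 22 (C/T).
p = 6/24 = 0.250000.
d = −0.75 · ln(1 − (4/3)·0.250000) = −0.75 · ln(0.666667) = −0.75 · (-0.405465) = 0.3041.

0.3041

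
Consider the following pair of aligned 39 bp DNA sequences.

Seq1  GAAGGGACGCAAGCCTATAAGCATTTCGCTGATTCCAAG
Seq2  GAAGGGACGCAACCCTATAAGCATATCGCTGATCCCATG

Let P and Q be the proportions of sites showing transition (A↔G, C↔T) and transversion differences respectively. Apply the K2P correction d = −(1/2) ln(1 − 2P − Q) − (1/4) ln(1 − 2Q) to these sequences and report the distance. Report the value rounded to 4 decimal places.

0.1104

The sequences differ at positions 13 (G/C, transversion), 25 (T/A, transversion), 34 (T/C, transition), 38 (A/T, transversion).
Of the 4 differences, 1 transition and 3 transversions over 39 sites: P = 1/39 = 0.025641, Q = 3/39 = 0.076923.
d = −0.5·ln(0.871795) − 0.25·ln(0.846154) = −0.5·(-0.137201) − 0.25·(-0.167054) = 0.1104.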